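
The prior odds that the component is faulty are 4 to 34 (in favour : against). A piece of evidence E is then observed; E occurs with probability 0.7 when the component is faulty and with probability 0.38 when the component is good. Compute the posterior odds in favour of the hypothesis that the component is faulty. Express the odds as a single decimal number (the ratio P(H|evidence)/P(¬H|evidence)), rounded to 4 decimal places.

Posterior odds ≈ 0.2167

Prior odds = 4/34 = 0.11765. In log-odds, ln(0.11765) = -2.1401.
Add log likelihood ratio: ln(1.8421) = 0.61091.
Posterior log-odds = -1.5292, so posterior odds = exp(-1.5292) = 0.21672.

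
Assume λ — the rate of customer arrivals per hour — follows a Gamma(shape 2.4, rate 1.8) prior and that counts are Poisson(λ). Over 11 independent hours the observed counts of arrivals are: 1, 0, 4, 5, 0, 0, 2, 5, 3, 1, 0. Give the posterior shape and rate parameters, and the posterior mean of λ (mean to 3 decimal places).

Total count ∑xᵢ = 21 over n = 11 hours.
Gamma is conjugate to the Poisson likelihood: posterior is Gamma(shape = 2.4+21 = 23.4, rate = 1.8+11 = 12.8).
Posterior mean = shape/rate = 23.4/12.8 = 1.828.

Posterior: Gamma(shape=23.4, rate=12.8); mean ≈ 1.828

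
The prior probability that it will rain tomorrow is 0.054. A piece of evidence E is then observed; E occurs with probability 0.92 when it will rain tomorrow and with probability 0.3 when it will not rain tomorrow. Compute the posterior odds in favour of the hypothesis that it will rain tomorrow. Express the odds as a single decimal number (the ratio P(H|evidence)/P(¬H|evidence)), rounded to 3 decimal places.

Posterior odds ≈ 0.175

Prior odds = 0.054/(1−0.054) = 0.057082. In log-odds, ln(0.057082) = -2.8633.
Add log likelihood ratio: ln(3.0667) = 1.1206.
Posterior log-odds = -1.7427, so posterior odds = exp(-1.7427) = 0.17505.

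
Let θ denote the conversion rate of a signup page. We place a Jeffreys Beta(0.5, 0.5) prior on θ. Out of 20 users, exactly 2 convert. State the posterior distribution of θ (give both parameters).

Posterior: Beta(2.5, 18.5)

The binomial likelihood is conjugate to the Beta prior: with 2 successes and 18 failures, the posterior is Beta(0.5+2, 0.5+18) = Beta(2.5, 18.5).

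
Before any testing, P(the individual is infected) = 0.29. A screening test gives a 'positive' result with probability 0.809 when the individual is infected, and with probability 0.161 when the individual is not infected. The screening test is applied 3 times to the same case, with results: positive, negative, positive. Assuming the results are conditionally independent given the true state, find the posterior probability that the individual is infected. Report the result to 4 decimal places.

Posterior P(H) ≈ 0.7013

Let H be the event that the individual is infected; start with P(H) = 0.29. P('positive'|H) = 0.809, P('positive'|¬H) = 0.161.
Update on result 1 ('positive'): P(H) ← 0.809·0.2900 / (0.809·0.2900 + 0.161·0.7100) = 0.23461/0.34892 = 0.6724.
Update on result 2 ('negative'): P(H) ← 0.191·0.6724 / (0.191·0.6724 + 0.839·0.3276) = 0.12843/0.40329 = 0.3184.
Update on result 3 ('positive'): P(H) ← 0.809·0.3184 / (0.809·0.3184 + 0.161·0.6816) = 0.25762/0.36735 = 0.7013.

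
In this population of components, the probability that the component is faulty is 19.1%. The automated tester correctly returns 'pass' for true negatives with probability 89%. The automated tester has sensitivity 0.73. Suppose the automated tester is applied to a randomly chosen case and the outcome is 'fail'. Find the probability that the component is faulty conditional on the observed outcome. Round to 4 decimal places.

Let H be the event that the component is faulty. P(H) = 0.191, so P(¬H) = 0.809. With E the 'fail' result, P(E|H) = 0.73 and P(E|¬H) = 0.11.
P(E) = 0.73·0.191 + 0.11·0.809 = 0.13943 + 0.088990 = 0.22842.
By Bayes' theorem, P(H|E) = 0.13943 / 0.22842 = 0.6104.

P(H | E) ≈ 0.6104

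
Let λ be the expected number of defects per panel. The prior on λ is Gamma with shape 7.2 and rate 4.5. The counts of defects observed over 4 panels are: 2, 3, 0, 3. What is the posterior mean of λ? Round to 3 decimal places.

Posterior mean ≈ 1.788

The Poisson likelihood adds the total count to the shape and the number of exposure periods to the rate. Here ∑xᵢ = 8 and n = 4, so shape 7.2→15.2 and rate 4.5→8.5.
E[λ | data] = 15.2/8.5 = 1.788.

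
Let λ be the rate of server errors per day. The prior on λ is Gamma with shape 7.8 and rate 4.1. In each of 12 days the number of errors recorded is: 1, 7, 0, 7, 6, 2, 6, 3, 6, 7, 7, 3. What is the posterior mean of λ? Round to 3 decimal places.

Posterior mean ≈ 3.901

The Poisson likelihood adds the total count to the shape and the number of exposure periods to the rate. Here ∑xᵢ = 55 and n = 12, so shape 7.8→62.8 and rate 4.1→16.1.
Posterior mean = shape/rate = 62.8/16.1 = 3.901.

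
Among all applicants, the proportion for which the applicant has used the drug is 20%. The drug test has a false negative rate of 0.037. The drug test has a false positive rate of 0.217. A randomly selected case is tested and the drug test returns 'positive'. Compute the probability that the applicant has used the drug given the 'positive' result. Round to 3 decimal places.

P(H | E) ≈ 0.526

Let H be the event that the applicant has used the drug. P(H) = 0.2, so P(¬H) = 0.8. With E the 'positive' result, P(E|H) = 0.963 and P(E|¬H) = 0.217.
P(E) = 0.963·0.2 + 0.217·0.8 = 0.19260 + 0.17360 = 0.36620.
By Bayes' theorem, P(H|E) = 0.19260 / 0.36620 = 0.526.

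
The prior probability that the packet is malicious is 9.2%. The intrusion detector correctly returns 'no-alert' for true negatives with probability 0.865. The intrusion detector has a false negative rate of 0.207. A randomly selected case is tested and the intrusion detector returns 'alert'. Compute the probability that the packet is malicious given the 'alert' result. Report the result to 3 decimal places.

P(H | E) ≈ 0.373

Let H be the event that the packet is malicious. P(H) = 0.092, so P(¬H) = 0.908. With E the 'alert' result, P(E|H) = 0.793 and P(E|¬H) = 0.135.
P(E) = 0.793·0.092 + 0.135·0.908 = 0.072956 + 0.12258 = 0.19554.
By Bayes' theorem, P(H|E) = 0.072956 / 0.19554 = 0.373.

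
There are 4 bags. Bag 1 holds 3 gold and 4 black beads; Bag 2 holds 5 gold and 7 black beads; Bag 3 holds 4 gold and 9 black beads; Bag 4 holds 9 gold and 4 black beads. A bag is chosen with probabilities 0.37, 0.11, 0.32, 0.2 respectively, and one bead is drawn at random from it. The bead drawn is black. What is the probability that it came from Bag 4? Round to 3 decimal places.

P(black|Bag 1) = 0.5714; P(black|Bag 2) = 0.5833; P(black|Bag 3) = 0.6923; P(black|Bag 4) = 0.3077.
Prior × likelihood for each source: 0.37·0.5714=0.2114, 0.11·0.5833=0.06417, 0.32·0.6923=0.2215, 0.2·0.3077=0.06154. Summing gives P(black) = 0.55867.
P(Bag 4 | black) = 0.06154 / 0.55867 = 0.110.

Posterior probability ≈ 0.110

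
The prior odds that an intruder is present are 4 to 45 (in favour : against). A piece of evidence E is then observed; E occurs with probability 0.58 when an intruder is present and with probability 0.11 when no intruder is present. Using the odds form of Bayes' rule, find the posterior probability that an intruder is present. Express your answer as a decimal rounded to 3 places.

Posterior probability ≈ 0.319

Prior odds = 4/45 = 0.088889.
Likelihood ratio for E = 0.58/0.11 = 5.2727.
Posterior odds = prior odds × LR = 0.46869.
Posterior probability = odds/(1+odds) = 0.46869/1.4687 = 0.319.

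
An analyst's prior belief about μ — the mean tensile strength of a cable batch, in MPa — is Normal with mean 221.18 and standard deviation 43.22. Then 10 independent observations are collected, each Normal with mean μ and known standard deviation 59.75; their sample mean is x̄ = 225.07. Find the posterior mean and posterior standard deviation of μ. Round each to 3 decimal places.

Posterior mean ≈ 224.446; posterior SD ≈ 17.313

Prior precision 1/τ₀² = 1/43.22² = 0.00053534; data precision n/σ² = 10/59.75² = 0.00280107.
Posterior precision = 0.00053534 + 0.00280107 = 0.00333641, giving posterior SD = 1/√0.00333641 = 17.313.
Posterior mean = (0.00053534·221.18 + 0.00280107·225.07) / 0.00333641 = 224.446.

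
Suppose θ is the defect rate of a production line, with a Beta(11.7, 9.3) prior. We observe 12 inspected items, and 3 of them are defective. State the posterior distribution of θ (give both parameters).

Posterior: Beta(14.7, 18.3)

Observing 3 successes and 9 failures updates Beta(11.7, 9.3) by adding the success and failure counts to the two shape parameters: α = 11.7+3 = 14.7, β = 9.3+9 = 18.3.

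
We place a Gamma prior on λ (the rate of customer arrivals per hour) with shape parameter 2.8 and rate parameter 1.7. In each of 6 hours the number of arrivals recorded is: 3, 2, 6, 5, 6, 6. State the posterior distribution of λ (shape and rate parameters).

Total count ∑xᵢ = 28 over n = 6 hours.
Gamma is conjugate to the Poisson likelihood: posterior is Gamma(shape = 2.8+28 = 30.8, rate = 1.7+6 = 7.7).

Posterior: Gamma(shape=30.8, rate=7.7)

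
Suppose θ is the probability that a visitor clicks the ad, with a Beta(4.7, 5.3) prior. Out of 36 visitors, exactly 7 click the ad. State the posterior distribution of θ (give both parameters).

Observing 7 successes and 29 failures updates Beta(4.7, 5.3) by adding the success and failure counts to the two shape parameters: α = 4.7+7 = 11.7, β = 5.3+29 = 34.3.

Posterior: Beta(11.7, 34.3)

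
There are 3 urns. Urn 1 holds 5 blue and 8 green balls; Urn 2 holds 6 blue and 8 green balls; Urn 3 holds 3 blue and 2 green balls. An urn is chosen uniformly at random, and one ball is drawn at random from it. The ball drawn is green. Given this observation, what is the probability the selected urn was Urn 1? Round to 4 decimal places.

Tabulate prior·likelihood by source: [1] prior 0.333333, lik 0.6154, product 0.2051; [2] prior 0.333333, lik 0.5714, product 0.1905; [3] prior 0.333333, lik 0.4, product 0.1333.
Normalizing constant = 0.52894; the posterior for Urn 1 is its product over the sum, 0.2051/0.52894 = 0.3878.

Posterior probability ≈ 0.3878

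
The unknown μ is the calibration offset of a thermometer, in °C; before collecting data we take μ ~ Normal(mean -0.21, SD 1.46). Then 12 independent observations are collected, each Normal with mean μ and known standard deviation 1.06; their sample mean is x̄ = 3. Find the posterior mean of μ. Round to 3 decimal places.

Posterior mean ≈ 2.865

Prior precision 1/τ₀² = 1/1.46² = 0.469131; data precision n/σ² = 12/1.06² = 10.6800.
Posterior precision = 0.469131 + 10.6800 = 11.1491.
Posterior mean = (0.469131·-0.21 + 10.6800·3) / 11.1491 = 2.865.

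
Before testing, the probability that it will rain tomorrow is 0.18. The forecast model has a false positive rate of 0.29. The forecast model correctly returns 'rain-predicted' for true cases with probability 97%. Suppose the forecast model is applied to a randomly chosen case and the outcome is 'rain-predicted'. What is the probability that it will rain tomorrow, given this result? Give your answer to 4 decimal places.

P(H | E) ≈ 0.4234

Write H for 'it will rain tomorrow'. Prior odds H:¬H = 0.18/0.82 = 0.21951. For the 'rain-predicted' outcome, the likelihood ratio is 0.97/0.29 = 3.3448.
Posterior odds = 0.21951 × 3.3448 = 0.73423, so P(H|E) = 0.73423/(1+0.73423) = 0.4234.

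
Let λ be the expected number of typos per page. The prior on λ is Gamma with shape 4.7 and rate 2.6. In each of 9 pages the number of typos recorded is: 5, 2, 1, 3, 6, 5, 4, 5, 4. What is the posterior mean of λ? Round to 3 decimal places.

Posterior mean ≈ 3.422

Total count ∑xᵢ = 35 over n = 9 pages.
Gamma is conjugate to the Poisson likelihood: posterior is Gamma(shape = 4.7+35 = 39.7, rate = 2.6+9 = 11.6).
E[λ | data] = 39.7/11.6 = 3.422.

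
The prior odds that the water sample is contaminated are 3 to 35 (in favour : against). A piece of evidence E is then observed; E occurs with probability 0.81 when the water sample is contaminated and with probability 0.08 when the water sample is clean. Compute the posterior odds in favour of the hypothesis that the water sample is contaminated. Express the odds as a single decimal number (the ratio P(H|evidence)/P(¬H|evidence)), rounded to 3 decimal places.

Prior odds = 3/35 = 0.085714. In log-odds, ln(0.085714) = -2.4567.
Add log likelihood ratio: ln(10.125) = 2.3150.
Posterior log-odds = -0.14173, so posterior odds = exp(-0.14173) = 0.86786.

Posterior odds ≈ 0.868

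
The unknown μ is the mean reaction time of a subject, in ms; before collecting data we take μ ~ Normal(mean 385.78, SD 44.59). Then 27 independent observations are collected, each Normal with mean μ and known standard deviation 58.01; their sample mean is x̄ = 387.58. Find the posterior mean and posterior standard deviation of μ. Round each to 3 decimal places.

Posterior mean ≈ 387.474; posterior SD ≈ 10.830

With known σ, the Normal prior is conjugate. Weight on the data is w = (n/σ²)/(n/σ² + 1/τ₀²) = 0.00802339/(0.00802339+0.00050295) = 0.94101.
Posterior mean = w·x̄ + (1−w)·μ₀ = 0.94101·387.58 + 0.058988·385.78 = 387.474. Posterior variance = 1/(0.00802339+0.00050295) = 117.284, so SD = 10.830.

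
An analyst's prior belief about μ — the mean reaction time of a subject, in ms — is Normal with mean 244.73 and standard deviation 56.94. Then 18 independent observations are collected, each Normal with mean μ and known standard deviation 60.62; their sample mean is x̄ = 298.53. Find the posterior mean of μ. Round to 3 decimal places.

Posterior mean ≈ 295.343

Prior precision 1/τ₀² = 1/56.94² = 0.00030844; data precision n/σ² = 18/60.62² = 0.00489825.
Posterior precision = 0.00030844 + 0.00489825 = 0.00520668.
Posterior mean = (0.00030844·244.73 + 0.00489825·298.53) / 0.00520668 = 295.343.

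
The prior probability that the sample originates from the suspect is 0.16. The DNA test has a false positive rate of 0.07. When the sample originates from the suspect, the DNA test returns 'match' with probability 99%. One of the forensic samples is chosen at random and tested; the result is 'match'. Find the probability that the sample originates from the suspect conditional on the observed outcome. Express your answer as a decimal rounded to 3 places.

P(H | E) ≈ 0.729

Write H for 'the sample originates from the suspect'. Prior odds H:¬H = 0.16/0.84 = 0.19048. For the 'match' outcome, the likelihood ratio is 0.99/0.07 = 14.143.
Posterior odds = 0.19048 × 14.143 = 2.6939, so P(H|E) = 2.6939/(1+2.6939) = 0.729.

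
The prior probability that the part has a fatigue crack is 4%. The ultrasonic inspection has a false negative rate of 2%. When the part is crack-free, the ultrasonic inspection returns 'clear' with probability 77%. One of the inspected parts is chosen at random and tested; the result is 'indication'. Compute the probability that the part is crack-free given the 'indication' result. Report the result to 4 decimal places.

Let H be the event that the part has a fatigue crack. P(H) = 0.04, so P(¬H) = 0.96. With E the 'indication' result, P(E|H) = 0.98 and P(E|¬H) = 0.23.
P(E) = 0.98·0.04 + 0.23·0.96 = 0.039200 + 0.22080 = 0.26000.
By Bayes' theorem, P(H|E) = 0.039200 / 0.26000 = 0.1508. Hence P(¬H|E) = 1 − 0.1508 = 0.8492.

P(¬H | E) ≈ 0.8492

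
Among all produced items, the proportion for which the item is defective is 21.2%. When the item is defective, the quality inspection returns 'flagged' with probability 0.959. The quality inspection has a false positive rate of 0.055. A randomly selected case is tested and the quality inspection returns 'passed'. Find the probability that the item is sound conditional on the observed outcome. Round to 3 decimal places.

Let H be the event that the item is defective. P(H) = 0.212, so P(¬H) = 0.788. With E the 'passed' result, P(E|H) = 0.041 and P(E|¬H) = 0.945.
P(E) = 0.041·0.212 + 0.945·0.788 = 0.0086920 + 0.74466 = 0.75335.
By Bayes' theorem, P(H|E) = 0.0086920 / 0.75335 = 0.012. Hence P(¬H|E) = 1 − 0.012 = 0.988.

P(¬H | E) ≈ 0.988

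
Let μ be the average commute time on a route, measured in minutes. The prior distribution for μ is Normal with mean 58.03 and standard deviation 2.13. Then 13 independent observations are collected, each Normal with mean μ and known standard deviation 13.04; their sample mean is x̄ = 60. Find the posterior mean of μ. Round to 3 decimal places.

Posterior mean ≈ 58.537

Prior precision 1/τ₀² = 1/2.13² = 0.220415; data precision n/σ² = 13/13.04² = 0.0764519.
Posterior precision = 0.220415 + 0.0764519 = 0.296867.
Posterior mean = (0.220415·58.03 + 0.0764519·60) / 0.296867 = 58.537.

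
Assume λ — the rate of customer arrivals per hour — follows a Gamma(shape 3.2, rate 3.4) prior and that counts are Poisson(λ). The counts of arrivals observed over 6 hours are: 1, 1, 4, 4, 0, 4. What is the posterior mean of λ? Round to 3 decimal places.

Total count ∑xᵢ = 14 over n = 6 hours.
Gamma is conjugate to the Poisson likelihood: posterior is Gamma(shape = 3.2+14 = 17.2, rate = 3.4+6 = 9.4).
Posterior mean = shape/rate = 17.2/9.4 = 1.830.

Posterior mean ≈ 1.830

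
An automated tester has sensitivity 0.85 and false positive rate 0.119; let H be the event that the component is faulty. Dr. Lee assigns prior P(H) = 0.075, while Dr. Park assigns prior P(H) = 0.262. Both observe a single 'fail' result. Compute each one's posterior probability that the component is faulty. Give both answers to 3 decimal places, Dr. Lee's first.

The likelihood ratio for a 'fail' result is 0.85/0.119 = 7.1429.
Dr. Lee: prior odds 0.075/0.925 = 0.081081; posterior odds 0.57915; posterior probability 0.367.
Dr. Park: prior odds 0.262/0.738 = 0.35501; posterior odds 2.5358; posterior probability 0.717.

Dr. Lee: 0.367; Dr. Park: 0.717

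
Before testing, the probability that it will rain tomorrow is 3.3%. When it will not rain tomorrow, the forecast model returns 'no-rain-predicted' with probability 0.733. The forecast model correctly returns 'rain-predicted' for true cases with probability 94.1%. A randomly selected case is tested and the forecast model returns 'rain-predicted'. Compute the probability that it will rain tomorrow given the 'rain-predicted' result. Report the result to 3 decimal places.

P(H | E) ≈ 0.107

Write H for 'it will rain tomorrow'. Prior odds H:¬H = 0.033/0.967 = 0.034126. For the 'rain-predicted' outcome, the likelihood ratio is 0.941/0.267 = 3.5243.
Posterior odds = 0.034126 × 3.5243 = 0.12027, so P(H|E) = 0.12027/(1+0.12027) = 0.107.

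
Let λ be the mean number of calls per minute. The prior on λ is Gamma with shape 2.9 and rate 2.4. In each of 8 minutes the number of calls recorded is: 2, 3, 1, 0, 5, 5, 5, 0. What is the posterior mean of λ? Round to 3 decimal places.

Posterior mean ≈ 2.298

The Poisson likelihood adds the total count to the shape and the number of exposure periods to the rate. Here ∑xᵢ = 21 and n = 8, so shape 2.9→23.9 and rate 2.4→10.4.
Posterior mean = shape/rate = 23.9/10.4 = 2.298.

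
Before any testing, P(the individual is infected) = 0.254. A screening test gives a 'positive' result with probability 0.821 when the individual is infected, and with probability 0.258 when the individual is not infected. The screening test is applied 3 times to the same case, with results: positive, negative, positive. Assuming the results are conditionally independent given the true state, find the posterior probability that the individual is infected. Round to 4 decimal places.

Posterior P(H) ≈ 0.4541

Let H be the event that the individual is infected; start with P(H) = 0.254. P('positive'|H) = 0.821, P('positive'|¬H) = 0.258.
Update on result 1 ('positive'): P(H) ← 0.821·0.2540 / (0.821·0.2540 + 0.258·0.7460) = 0.20853/0.40100 = 0.5200.
Update on result 2 ('negative'): P(H) ← 0.179·0.5200 / (0.179·0.5200 + 0.742·0.4800) = 0.093086/0.44922 = 0.2072.
Update on result 3 ('positive'): P(H) ← 0.821·0.2072 / (0.821·0.2072 + 0.258·0.7928) = 0.17012/0.37466 = 0.4541.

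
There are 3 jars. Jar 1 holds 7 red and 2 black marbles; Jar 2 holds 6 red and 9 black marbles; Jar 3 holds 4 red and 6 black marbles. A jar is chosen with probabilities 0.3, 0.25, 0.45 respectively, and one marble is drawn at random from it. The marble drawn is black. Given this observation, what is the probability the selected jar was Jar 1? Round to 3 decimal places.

P(black|Jar 1) = 0.2222; P(black|Jar 2) = 0.6; P(black|Jar 3) = 0.6.
Prior × likelihood for each source: 0.3·0.2222=0.06667, 0.25·0.6=0.1500, 0.45·0.6=0.2700. Summing gives P(black) = 0.48667.
P(Jar 1 | black) = 0.06667 / 0.48667 = 0.137.

Posterior probability ≈ 0.137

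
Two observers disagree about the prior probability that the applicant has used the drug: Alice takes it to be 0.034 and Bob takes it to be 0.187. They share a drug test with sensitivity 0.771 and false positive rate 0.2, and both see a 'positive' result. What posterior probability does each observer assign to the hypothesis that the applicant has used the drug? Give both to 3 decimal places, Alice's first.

Alice: 0.119; Bob: 0.470

P('+'|H) = 0.771, P('+'|¬H) = 0.2.
Alice: numerator 0.771·0.034 = 0.026214; evidence = 0.026214+0.2·0.966 = 0.21941; posterior = 0.119.
Bob: numerator 0.771·0.187 = 0.14418; evidence = 0.14418+0.2·0.813 = 0.30678; posterior = 0.470.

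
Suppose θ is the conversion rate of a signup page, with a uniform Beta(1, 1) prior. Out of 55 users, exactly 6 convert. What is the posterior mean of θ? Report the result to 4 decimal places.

Observing 6 successes and 49 failures updates Beta(1, 1) by adding the success and failure counts to the two shape parameters: α = 1+6 = 7, β = 1+49 = 50.
E[θ | data] = 7/(7+50) = 0.1228.

Posterior mean ≈ 0.1228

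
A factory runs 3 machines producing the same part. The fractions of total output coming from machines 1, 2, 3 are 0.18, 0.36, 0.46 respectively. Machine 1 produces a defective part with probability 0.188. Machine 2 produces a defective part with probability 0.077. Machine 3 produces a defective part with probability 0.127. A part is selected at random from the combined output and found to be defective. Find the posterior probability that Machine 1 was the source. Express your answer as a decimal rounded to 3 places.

Posterior probability ≈ 0.282

Tabulate prior·likelihood by source: [1] prior 0.18, lik 0.188, product 0.03384; [2] prior 0.36, lik 0.077, product 0.02772; [3] prior 0.46, lik 0.127, product 0.05842.
Normalizing constant = 0.11998; the posterior for Machine 1 is its product over the sum, 0.03384/0.11998 = 0.282.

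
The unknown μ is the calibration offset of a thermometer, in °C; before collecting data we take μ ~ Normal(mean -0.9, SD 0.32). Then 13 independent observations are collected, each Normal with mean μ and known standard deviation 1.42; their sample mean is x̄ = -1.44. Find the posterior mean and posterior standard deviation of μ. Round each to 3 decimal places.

Posterior mean ≈ -1.115; posterior SD ≈ 0.248

Prior precision 1/τ₀² = 1/0.32² = 9.76562; data precision n/σ² = 13/1.42² = 6.44713.
Posterior precision = 9.76562 + 6.44713 = 16.2128, giving posterior SD = 1/√16.2128 = 0.248.
Posterior mean = (9.76562·-0.9 + 6.44713·-1.44) / 16.2128 = -1.115.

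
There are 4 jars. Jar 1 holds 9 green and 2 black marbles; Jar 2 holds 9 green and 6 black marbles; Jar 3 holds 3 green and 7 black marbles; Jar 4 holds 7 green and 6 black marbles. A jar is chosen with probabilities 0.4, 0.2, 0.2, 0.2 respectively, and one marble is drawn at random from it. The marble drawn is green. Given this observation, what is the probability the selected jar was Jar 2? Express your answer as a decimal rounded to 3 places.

Tabulate prior·likelihood by source: [1] prior 0.4, lik 0.8182, product 0.3273; [2] prior 0.2, lik 0.6, product 0.1200; [3] prior 0.2, lik 0.3, product 0.06000; [4] prior 0.2, lik 0.5385, product 0.1077.
Normalizing constant = 0.61497; the posterior for Jar 2 is its product over the sum, 0.1200/0.61497 = 0.195.

Posterior probability ≈ 0.195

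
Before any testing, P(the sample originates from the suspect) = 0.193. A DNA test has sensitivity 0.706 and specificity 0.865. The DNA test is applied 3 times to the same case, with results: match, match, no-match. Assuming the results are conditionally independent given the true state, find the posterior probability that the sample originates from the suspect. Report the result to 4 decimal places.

With H the event that the sample originates from the suspect, the joint likelihood of the observed sequence is P(data|H) = 0.706·0.706·0.294 = 0.14654 and P(data|¬H) = 0.135·0.135·0.865 = 0.015765.
Bayes: P(H|data) = 0.193·0.14654 / (0.193·0.14654 + 0.807·0.015765) = 0.028282/0.041004 = 0.6897.

Posterior P(H) ≈ 0.6897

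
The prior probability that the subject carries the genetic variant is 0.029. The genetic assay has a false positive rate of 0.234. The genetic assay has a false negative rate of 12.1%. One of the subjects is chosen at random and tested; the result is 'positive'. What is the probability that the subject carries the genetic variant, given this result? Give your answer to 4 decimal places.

P(H | E) ≈ 0.1009

Write H for 'the subject carries the genetic variant'. Prior odds H:¬H = 0.029/0.971 = 0.029866. For the 'positive' outcome, the likelihood ratio is 0.879/0.234 = 3.7564.
Posterior odds = 0.029866 × 3.7564 = 0.11219, so P(H|E) = 0.11219/(1+0.11219) = 0.1009.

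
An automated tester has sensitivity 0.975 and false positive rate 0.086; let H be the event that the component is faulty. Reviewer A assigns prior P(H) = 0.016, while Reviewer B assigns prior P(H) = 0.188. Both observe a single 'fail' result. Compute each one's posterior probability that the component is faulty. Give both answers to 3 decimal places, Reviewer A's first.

The likelihood ratio for a 'fail' result is 0.975/0.086 = 11.337.
Reviewer A: prior odds 0.016/0.984 = 0.016260; posterior odds 0.18434; posterior probability 0.156.
Reviewer B: prior odds 0.188/0.812 = 0.23153; posterior odds 2.6249; posterior probability 0.724.

Reviewer A: 0.156; Reviewer B: 0.724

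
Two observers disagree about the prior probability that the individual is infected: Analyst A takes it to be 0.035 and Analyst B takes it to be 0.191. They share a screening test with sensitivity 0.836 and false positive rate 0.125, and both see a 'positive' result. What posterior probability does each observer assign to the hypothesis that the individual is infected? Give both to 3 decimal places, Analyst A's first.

Analyst A: 0.195; Analyst B: 0.612

The likelihood ratio for a 'positive' result is 0.836/0.125 = 6.6880.
Analyst A: prior odds 0.035/0.965 = 0.036269; posterior odds 0.24257; posterior probability 0.195.
Analyst B: prior odds 0.191/0.809 = 0.23609; posterior odds 1.5790; posterior probability 0.612.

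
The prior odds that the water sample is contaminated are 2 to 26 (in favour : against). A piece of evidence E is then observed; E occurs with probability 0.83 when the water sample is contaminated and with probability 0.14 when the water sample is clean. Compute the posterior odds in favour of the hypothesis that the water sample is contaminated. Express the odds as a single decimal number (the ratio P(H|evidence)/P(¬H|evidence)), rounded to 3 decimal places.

Posterior odds ≈ 0.456

Prior odds = 2/26 = 0.076923.
Likelihood ratio for E = 0.83/0.14 = 5.9286.
Posterior odds = prior odds × LR = 0.45604.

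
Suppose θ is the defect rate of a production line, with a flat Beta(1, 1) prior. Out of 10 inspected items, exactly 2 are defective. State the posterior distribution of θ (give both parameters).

Observing 2 successes and 8 failures updates Beta(1, 1) by adding the success and failure counts to the two shape parameters: α = 1+2 = 3, β = 1+8 = 9.

Posterior: Beta(3, 9)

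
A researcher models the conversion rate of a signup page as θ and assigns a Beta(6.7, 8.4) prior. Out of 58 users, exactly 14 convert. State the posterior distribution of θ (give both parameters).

Posterior: Beta(20.7, 52.4)

The binomial likelihood is conjugate to the Beta prior: with 14 successes and 44 failures, the posterior is Beta(6.7+14, 8.4+44) = Beta(20.7, 52.4).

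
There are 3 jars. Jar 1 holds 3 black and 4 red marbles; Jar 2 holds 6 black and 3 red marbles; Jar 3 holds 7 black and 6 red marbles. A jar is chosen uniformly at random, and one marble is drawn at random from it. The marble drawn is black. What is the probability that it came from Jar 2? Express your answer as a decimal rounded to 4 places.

Tabulate prior·likelihood by source: [1] prior 0.333333, lik 0.4286, product 0.1429; [2] prior 0.333333, lik 0.6667, product 0.2222; [3] prior 0.333333, lik 0.5385, product 0.1795.
Normalizing constant = 0.54457; the posterior for Jar 2 is its product over the sum, 0.2222/0.54457 = 0.4081.

Posterior probability ≈ 0.4081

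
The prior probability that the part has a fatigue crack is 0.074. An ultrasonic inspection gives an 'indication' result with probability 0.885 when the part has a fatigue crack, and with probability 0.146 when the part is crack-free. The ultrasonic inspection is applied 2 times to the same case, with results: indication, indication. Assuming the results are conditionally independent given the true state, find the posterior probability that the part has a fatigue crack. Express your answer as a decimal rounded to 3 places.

Posterior P(H) ≈ 0.746

With H the event that the part has a fatigue crack, the joint likelihood of the observed sequence is P(data|H) = 0.885·0.885 = 0.78323 and P(data|¬H) = 0.146·0.146 = 0.021316.
Bayes: P(H|data) = 0.074·0.78323 / (0.074·0.78323 + 0.926·0.021316) = 0.057959/0.077697 = 0.7460.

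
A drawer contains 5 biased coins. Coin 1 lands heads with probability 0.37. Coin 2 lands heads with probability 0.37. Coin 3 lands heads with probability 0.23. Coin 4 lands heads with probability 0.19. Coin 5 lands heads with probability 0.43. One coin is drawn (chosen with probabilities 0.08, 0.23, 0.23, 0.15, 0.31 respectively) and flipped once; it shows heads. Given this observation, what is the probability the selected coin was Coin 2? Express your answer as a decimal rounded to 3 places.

P(heads|C1) = 0.37; P(heads|C2) = 0.37; P(heads|C3) = 0.23; P(heads|C4) = 0.19; P(heads|C5) = 0.43.
Prior × likelihood for each source: 0.08·0.37=0.02960, 0.23·0.37=0.08510, 0.23·0.23=0.05290, 0.15·0.19=0.02850, 0.31·0.43=0.1333. Summing gives P(heads) = 0.32940.
P(Coin 2 | heads) = 0.08510 / 0.32940 = 0.258.

Posterior probability ≈ 0.258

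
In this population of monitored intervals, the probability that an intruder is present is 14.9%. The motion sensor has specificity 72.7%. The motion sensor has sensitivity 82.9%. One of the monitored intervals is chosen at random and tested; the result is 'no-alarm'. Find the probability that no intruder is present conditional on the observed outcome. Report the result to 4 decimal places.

P(¬H | E) ≈ 0.9604

Write H for 'an intruder is present'. Prior odds H:¬H = 0.149/0.851 = 0.17509. For the 'no-alarm' outcome, the likelihood ratio is 0.171/0.727 = 0.23521.
Posterior odds = 0.17509 × 0.23521 = 0.041183, so P(H|E) = 0.041183/(1+0.041183) = 0.0396. Then P(¬H|E) = 1 − 0.0396 = 0.9604.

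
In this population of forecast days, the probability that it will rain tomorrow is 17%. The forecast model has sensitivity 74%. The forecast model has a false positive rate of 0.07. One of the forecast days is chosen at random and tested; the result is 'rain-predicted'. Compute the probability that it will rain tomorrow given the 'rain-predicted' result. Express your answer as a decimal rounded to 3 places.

Write H for 'it will rain tomorrow'. Prior odds H:¬H = 0.17/0.83 = 0.20482. For the 'rain-predicted' outcome, the likelihood ratio is 0.74/0.07 = 10.571.
Posterior odds = 0.20482 × 10.571 = 2.1652, so P(H|E) = 2.1652/(1+2.1652) = 0.684.

P(H | E) ≈ 0.684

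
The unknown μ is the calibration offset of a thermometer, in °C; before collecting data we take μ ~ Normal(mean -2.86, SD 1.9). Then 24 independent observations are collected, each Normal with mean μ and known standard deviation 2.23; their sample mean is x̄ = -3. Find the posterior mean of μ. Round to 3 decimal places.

Posterior mean ≈ -2.992

Prior precision 1/τ₀² = 1/1.9² = 0.277008; data precision n/σ² = 24/2.23² = 4.82616.
Posterior precision = 0.277008 + 4.82616 = 5.10317.
Posterior mean = (0.277008·-2.86 + 4.82616·-3) / 5.10317 = -2.992.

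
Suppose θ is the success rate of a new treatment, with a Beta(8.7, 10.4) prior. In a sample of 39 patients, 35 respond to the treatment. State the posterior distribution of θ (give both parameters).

Observing 35 successes and 4 failures updates Beta(8.7, 10.4) by adding the success and failure counts to the two shape parameters: α = 8.7+35 = 43.7, β = 10.4+4 = 14.4.

Posterior: Beta(43.7, 14.4)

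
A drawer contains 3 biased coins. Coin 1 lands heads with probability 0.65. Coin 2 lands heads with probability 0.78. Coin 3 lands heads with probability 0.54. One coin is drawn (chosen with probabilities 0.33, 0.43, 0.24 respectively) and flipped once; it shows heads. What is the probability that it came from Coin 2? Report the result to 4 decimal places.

Tabulate prior·likelihood by source: [1] prior 0.33, lik 0.65, product 0.2145; [2] prior 0.43, lik 0.78, product 0.3354; [3] prior 0.24, lik 0.54, product 0.1296.
Normalizing constant = 0.67950; the posterior for Coin 2 is its product over the sum, 0.3354/0.67950 = 0.4936.

Posterior probability ≈ 0.4936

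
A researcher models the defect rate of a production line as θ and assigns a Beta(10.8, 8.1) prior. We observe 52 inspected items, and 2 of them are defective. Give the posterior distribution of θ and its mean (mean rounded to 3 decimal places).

Posterior: Beta(12.8, 58.1); mean ≈ 0.181

The binomial likelihood is conjugate to the Beta prior: with 2 successes and 50 failures, the posterior is Beta(10.8+2, 8.1+50) = Beta(12.8, 58.1).
Posterior mean = α/(α+β) = 12.8/70.9 = 0.181.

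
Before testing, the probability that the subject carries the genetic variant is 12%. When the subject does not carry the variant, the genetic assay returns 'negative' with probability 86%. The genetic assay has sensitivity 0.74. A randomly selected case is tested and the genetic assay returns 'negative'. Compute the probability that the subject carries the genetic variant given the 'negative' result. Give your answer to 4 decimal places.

Write H for 'the subject carries the genetic variant'. Prior odds H:¬H = 0.12/0.88 = 0.13636. For the 'negative' outcome, the likelihood ratio is 0.26/0.86 = 0.30233.
Posterior odds = 0.13636 × 0.30233 = 0.041226, so P(H|E) = 0.041226/(1+0.041226) = 0.0396.

P(H | E) ≈ 0.0396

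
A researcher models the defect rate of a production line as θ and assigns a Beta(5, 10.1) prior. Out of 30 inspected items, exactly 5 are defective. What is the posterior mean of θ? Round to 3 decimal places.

Posterior mean ≈ 0.222

Observing 5 successes and 25 failures updates Beta(5, 10.1) by adding the success and failure counts to the two shape parameters: α = 5+5 = 10, β = 10.1+25 = 35.1.
Posterior mean = α/(α+β) = 10/45.1 = 0.222.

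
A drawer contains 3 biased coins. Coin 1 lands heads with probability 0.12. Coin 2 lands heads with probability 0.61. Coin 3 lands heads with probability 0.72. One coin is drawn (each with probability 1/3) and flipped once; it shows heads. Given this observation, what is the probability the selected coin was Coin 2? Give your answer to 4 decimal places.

Posterior probability ≈ 0.4207

P(heads|C1) = 0.12; P(heads|C2) = 0.61; P(heads|C3) = 0.72.
Prior × likelihood for each source: 0.333333·0.12=0.04000, 0.333333·0.61=0.2033, 0.333333·0.72=0.2400. Summing gives P(heads) = 0.48333.
P(Coin 2 | heads) = 0.2033 / 0.48333 = 0.4207.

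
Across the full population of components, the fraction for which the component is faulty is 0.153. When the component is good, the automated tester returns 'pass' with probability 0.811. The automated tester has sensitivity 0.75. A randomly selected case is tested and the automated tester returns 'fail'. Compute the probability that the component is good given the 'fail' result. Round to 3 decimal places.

Write H for 'the component is faulty'. Prior odds H:¬H = 0.153/0.847 = 0.18064. For the 'fail' outcome, the likelihood ratio is 0.75/0.189 = 3.9683.
Posterior odds = 0.18064 × 3.9683 = 0.71682, so P(H|E) = 0.71682/(1+0.71682) = 0.418. Then P(¬H|E) = 1 − 0.418 = 0.582.

P(¬H | E) ≈ 0.582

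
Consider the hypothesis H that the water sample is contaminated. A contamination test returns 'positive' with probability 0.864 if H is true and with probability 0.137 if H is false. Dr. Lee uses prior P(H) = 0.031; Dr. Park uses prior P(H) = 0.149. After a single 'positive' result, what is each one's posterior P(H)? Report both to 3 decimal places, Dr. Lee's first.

Dr. Lee: 0.168; Dr. Park: 0.525

The likelihood ratio for a 'positive' result is 0.864/0.137 = 6.3066.
Dr. Lee: prior odds 0.031/0.969 = 0.031992; posterior odds 0.20176; posterior probability 0.168.
Dr. Park: prior odds 0.149/0.851 = 0.17509; posterior odds 1.1042; posterior probability 0.525.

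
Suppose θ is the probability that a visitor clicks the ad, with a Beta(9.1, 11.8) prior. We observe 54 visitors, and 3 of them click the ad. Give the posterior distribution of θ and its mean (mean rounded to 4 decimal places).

Observing 3 successes and 51 failures updates Beta(9.1, 11.8) by adding the success and failure counts to the two shape parameters: α = 9.1+3 = 12.1, β = 11.8+51 = 62.8.
E[θ | data] = 12.1/(12.1+62.8) = 0.1615.

Posterior: Beta(12.1, 62.8); mean ≈ 0.1615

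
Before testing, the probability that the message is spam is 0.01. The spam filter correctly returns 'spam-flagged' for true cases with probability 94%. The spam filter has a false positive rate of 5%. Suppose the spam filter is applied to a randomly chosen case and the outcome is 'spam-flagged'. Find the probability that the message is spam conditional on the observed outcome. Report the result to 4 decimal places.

P(H | E) ≈ 0.1596

Let H be the event that the message is spam. P(H) = 0.01, so P(¬H) = 0.99. With E the 'spam-flagged' result, P(E|H) = 0.94 and P(E|¬H) = 0.05.
P(E) = 0.94·0.01 + 0.05·0.99 = 0.0094000 + 0.049500 = 0.058900.
By Bayes' theorem, P(H|E) = 0.0094000 / 0.058900 = 0.1596.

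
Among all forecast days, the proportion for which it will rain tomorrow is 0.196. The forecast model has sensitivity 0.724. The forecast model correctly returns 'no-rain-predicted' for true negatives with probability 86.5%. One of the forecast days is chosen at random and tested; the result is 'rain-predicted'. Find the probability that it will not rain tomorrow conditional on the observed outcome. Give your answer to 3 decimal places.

P(¬H | E) ≈ 0.433

Write H for 'it will rain tomorrow'. Prior odds H:¬H = 0.196/0.804 = 0.24378. For the 'rain-predicted' outcome, the likelihood ratio is 0.724/0.135 = 5.3630.
Posterior odds = 0.24378 × 5.3630 = 1.3074, so P(H|E) = 1.3074/(1+1.3074) = 0.567. Then P(¬H|E) = 1 − 0.567 = 0.433.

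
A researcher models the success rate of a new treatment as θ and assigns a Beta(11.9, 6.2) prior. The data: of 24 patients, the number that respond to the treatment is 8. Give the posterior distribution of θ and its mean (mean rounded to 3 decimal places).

The binomial likelihood is conjugate to the Beta prior: with 8 successes and 16 failures, the posterior is Beta(11.9+8, 6.2+16) = Beta(19.9, 22.2).
Posterior mean = α/(α+β) = 19.9/42.1 = 0.473.

Posterior: Beta(19.9, 22.2); mean ≈ 0.473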